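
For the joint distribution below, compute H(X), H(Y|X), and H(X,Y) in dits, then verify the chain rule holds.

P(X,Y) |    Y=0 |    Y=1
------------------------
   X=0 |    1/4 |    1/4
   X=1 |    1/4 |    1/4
H(X,Y) = 0.6021, H(X) = 0.3010, H(Y|X) = 0.3010 (all in dits)

Chain rule: H(X,Y) = H(X) + H(Y|X)

Left side — joint entropy directly:
H(X,Y) = -Σ p(x,y) log p(x,y) = 0.6021 dits

Right side — compute H(Y|X) from the conditional distributions:
P(X) = (1/2, 1/2), so H(X) = 0.3010 dits
H(Y|X) = Σ_x P(X=x) · H(Y|X=x):
  P(Y|X=0) = (1/2, 1/2), H(Y|X=0) = 0.3010, weight P(X=0) = 1/2
  P(Y|X=1) = (1/2, 1/2), H(Y|X=1) = 0.3010, weight P(X=1) = 1/2
H(Y|X) = 0.3010 dits

H(X) + H(Y|X) = 0.3010 + 0.3010 = 0.6021 dits

Both sides equal 0.6021 dits. ✓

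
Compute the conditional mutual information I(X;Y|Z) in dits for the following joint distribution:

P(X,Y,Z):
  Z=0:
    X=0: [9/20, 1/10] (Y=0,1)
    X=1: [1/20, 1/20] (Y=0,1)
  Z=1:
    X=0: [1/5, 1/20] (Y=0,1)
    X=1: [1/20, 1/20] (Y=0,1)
0.0156 dits

Conditional mutual information: I(X;Y|Z) = H(X|Z) + H(Y|Z) - H(X,Y|Z)

H(Z) = 0.2812
H(X,Z) = 0.4933 → H(X|Z) = 0.2121
H(Y,Z) = 0.5246 → H(Y|Z) = 0.2434
H(X,Y,Z) = 0.7211 → H(X,Y|Z) = 0.4399

I(X;Y|Z) = 0.2121 + 0.2434 - 0.4399 = 0.0156 dits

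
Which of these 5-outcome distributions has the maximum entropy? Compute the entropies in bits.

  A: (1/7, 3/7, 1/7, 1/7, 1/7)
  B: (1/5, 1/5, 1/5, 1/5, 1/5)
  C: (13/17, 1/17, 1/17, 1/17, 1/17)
B

For a discrete distribution over n outcomes, entropy is maximized by the uniform distribution.

Computing entropies:
H(A) = 2.1281 bits
H(B) = 2.3219 bits
H(C) = 1.2577 bits

The uniform distribution (where all probabilities equal 1/5) achieves the maximum entropy of log_2(5) = 2.3219 bits.

Distribution B has the highest entropy.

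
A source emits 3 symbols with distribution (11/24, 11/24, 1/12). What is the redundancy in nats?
0.1764 nats

Redundancy measures how far a source is from maximum entropy:
R = H_max - H(X)

Maximum entropy for 3 symbols: H_max = log_e(3) = 1.0986 nats
Actual entropy: H(X) = 0.9222 nats
Redundancy: R = 1.0986 - 0.9222 = 0.1764 nats

This redundancy represents potential for compression: the source could be compressed by 0.1764 nats per symbol.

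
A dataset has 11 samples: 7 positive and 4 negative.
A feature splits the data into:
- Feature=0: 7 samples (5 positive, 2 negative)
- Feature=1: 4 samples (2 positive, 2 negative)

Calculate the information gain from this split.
0.0328 bits

Information Gain = H(Y) - H(Y|Feature)

Before split:
P(positive) = 7/11 = 0.6364
H(Y) = 0.9457 bits

After split:
Feature=0: H = 0.8631 bits (weight = 7/11)
Feature=1: H = 1.0000 bits (weight = 4/11)
H(Y|Feature) = (7/11)×0.8631 + (4/11)×1.0000 = 0.9129 bits

Information Gain = 0.9457 - 0.9129 = 0.0328 bits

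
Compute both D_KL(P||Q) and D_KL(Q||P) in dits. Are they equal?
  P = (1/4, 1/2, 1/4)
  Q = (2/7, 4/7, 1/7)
D_KL(P||Q) = 0.0173, D_KL(Q||P) = 0.0150

KL divergence is not symmetric: D_KL(P||Q) ≠ D_KL(Q||P) in general.

D_KL(P||Q) = 0.0173 dits
D_KL(Q||P) = 0.0150 dits

No, they are not equal!

This asymmetry is why KL divergence is not a true distance metric.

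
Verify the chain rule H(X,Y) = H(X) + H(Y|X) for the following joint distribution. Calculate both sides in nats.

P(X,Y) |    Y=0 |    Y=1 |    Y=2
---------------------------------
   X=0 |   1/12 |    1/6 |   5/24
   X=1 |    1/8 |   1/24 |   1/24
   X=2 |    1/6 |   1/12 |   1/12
H(X,Y) = 2.0700, H(X) = 1.0506, H(Y|X) = 1.0195 (all in nats)

Chain rule: H(X,Y) = H(X) + H(Y|X)

Left side — joint entropy directly:
H(X,Y) = -Σ p(x,y) log p(x,y) = 2.0700 nats

Right side — compute H(Y|X) from the conditional distributions:
P(X) = (11/24, 5/24, 1/3), so H(X) = 1.0506 nats
H(Y|X) = Σ_x P(X=x) · H(Y|X=x):
  P(Y|X=0) = (2/11, 4/11, 5/11), H(Y|X=0) = 1.0362, weight P(X=0) = 11/24
  P(Y|X=1) = (3/5, 1/5, 1/5), H(Y|X=1) = 0.9503, weight P(X=1) = 5/24
  P(Y|X=2) = (1/2, 1/4, 1/4), H(Y|X=2) = 1.0397, weight P(X=2) = 1/3
H(Y|X) = 1.0195 nats

H(X) + H(Y|X) = 1.0506 + 1.0195 = 2.0700 nats

Both sides equal 2.0700 nats. ✓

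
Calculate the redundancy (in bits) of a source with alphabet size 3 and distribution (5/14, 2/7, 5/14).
0.0076 bits

Redundancy measures how far a source is from maximum entropy:
R = H_max - H(X)

Maximum entropy for 3 symbols: H_max = log_2(3) = 1.5850 bits
Actual entropy: H(X) = 1.5774 bits
Redundancy: R = 1.5850 - 1.5774 = 0.0076 bits

This redundancy represents potential for compression: the source could be compressed by 0.0076 bits per symbol.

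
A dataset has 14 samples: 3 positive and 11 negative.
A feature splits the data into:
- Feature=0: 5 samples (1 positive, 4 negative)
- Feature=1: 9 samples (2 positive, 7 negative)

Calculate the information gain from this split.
0.0005 bits

Information Gain = H(Y) - H(Y|Feature)

Before split:
P(positive) = 3/14 = 0.2143
H(Y) = 0.7496 bits

After split:
Feature=0: H = 0.7219 bits (weight = 5/14)
Feature=1: H = 0.7642 bits (weight = 9/14)
H(Y|Feature) = (5/14)×0.7219 + (9/14)×0.7642 = 0.7491 bits

Information Gain = 0.7496 - 0.7491 = 0.0005 bits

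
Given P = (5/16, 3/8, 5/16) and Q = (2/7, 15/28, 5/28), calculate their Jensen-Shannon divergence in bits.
0.0241 bits

Jensen-Shannon divergence is:
JSD(P||Q) = 0.5 × D_KL(P||M) + 0.5 × D_KL(Q||M)
where M = 0.5 × (P + Q) is the mixture distribution.

M = 0.5 × (5/16, 3/8, 5/16) + 0.5 × (2/7, 15/28, 5/28) = (0.299107, 0.455357, 0.245536)

D_KL(P||M) = 0.0234 bits
D_KL(Q||M) = 0.0247 bits

JSD(P||Q) = 0.5 × 0.0234 + 0.5 × 0.0247 = 0.0241 bits

Unlike KL divergence, JSD is symmetric and bounded: 0 ≤ JSD ≤ log(2).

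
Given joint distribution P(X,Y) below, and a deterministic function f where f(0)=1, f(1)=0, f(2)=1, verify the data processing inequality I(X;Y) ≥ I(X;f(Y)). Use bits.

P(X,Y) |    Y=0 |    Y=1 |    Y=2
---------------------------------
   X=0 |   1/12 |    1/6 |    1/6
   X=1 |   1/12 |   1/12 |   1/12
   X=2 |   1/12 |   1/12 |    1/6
I(X;Y) = 0.0242, I(X;f(Y)) = 0.0137, inequality holds: 0.0242 ≥ 0.0137

Data Processing Inequality: For any Markov chain X → Y → Z, we have I(X;Y) ≥ I(X;Z).

Here Z = f(Y) is a deterministic function of Y, forming X → Y → Z.

Original I(X;Y) = 0.0242 bits

After applying f:
P(X,Z) where Z=f(Y):
- P(X,Z=0) = P(X,Y=1)
- P(X,Z=1) = P(X,Y=0) + P(X,Y=2)

I(X;Z) = I(X;f(Y)) = 0.0137 bits

Verification: 0.0242 ≥ 0.0137 ✓

Information cannot be created by processing; the function f can only lose information about X.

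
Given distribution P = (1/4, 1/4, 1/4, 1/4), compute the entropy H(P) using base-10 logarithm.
0.6021 dits

Shannon entropy is H(X) = -Σ p(x) log p(x).

For P = (1/4, 1/4, 1/4, 1/4):
H = -1/4 × log_10(1/4) -1/4 × log_10(1/4) -1/4 × log_10(1/4) -1/4 × log_10(1/4)
H = 0.6021 dits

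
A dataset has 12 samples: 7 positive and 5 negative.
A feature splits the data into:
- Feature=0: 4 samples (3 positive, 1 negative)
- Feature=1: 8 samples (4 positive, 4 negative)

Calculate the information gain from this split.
0.0428 bits

Information Gain = H(Y) - H(Y|Feature)

Before split:
P(positive) = 7/12 = 0.5833
H(Y) = 0.9799 bits

After split:
Feature=0: H = 0.8113 bits (weight = 4/12)
Feature=1: H = 1.0000 bits (weight = 8/12)
H(Y|Feature) = (4/12)×0.8113 + (8/12)×1.0000 = 0.9371 bits

Information Gain = 0.9799 - 0.9371 = 0.0428 bits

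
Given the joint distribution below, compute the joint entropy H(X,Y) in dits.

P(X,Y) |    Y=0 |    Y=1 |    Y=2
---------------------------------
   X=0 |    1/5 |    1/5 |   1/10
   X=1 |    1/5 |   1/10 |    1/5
0.7592 dits

Joint entropy is H(X,Y) = -Σ_{x,y} p(x,y) log p(x,y).

Summing over all non-zero entries:
H(X,Y) = -[1/5·log_10(1/5) + 1/5·log_10(1/5) + 1/10·log_10(1/10) + 1/5·log_10(1/5) + 1/10·log_10(1/10) + 1/5·log_10(1/5)]
H(X,Y) = 0.7592 dits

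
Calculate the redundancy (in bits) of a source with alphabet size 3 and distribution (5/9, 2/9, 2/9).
0.1494 bits

Redundancy measures how far a source is from maximum entropy:
R = H_max - H(X)

Maximum entropy for 3 symbols: H_max = log_2(3) = 1.5850 bits
Actual entropy: H(X) = 1.4355 bits
Redundancy: R = 1.5850 - 1.4355 = 0.1494 bits

This redundancy represents potential for compression: the source could be compressed by 0.1494 bits per symbol.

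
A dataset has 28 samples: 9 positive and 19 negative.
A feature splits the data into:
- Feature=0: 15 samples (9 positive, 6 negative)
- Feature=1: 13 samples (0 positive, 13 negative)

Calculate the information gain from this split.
0.3858 bits

Information Gain = H(Y) - H(Y|Feature)

Before split:
P(positive) = 9/28 = 0.3214
H(Y) = 0.9059 bits

After split:
Feature=0: H = 0.9710 bits (weight = 15/28)
Feature=1: H = 0.0000 bits (weight = 13/28)
H(Y|Feature) = (15/28)×0.9710 + (13/28)×0.0000 = 0.5202 bits

Information Gain = 0.9059 - 0.5202 = 0.3858 bits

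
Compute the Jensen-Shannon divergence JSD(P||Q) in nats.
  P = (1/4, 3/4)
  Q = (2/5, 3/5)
0.0129 nats

Jensen-Shannon divergence is:
JSD(P||Q) = 0.5 × D_KL(P||M) + 0.5 × D_KL(Q||M)
where M = 0.5 × (P + Q) is the mixture distribution.

M = 0.5 × (1/4, 3/4) + 0.5 × (2/5, 3/5) = (13/40, 27/40)

D_KL(P||M) = 0.0134 nats
D_KL(Q||M) = 0.0124 nats

JSD(P||Q) = 0.5 × 0.0134 + 0.5 × 0.0124 = 0.0129 nats

Unlike KL divergence, JSD is symmetric and bounded: 0 ≤ JSD ≤ log(2).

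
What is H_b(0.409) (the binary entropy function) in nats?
0.6765 nats

The binary entropy function is:
H(p) = -p log(p) - (1-p) log(1-p)

H(0.409) = -0.409 × log_e(0.409) - 0.591 × log_e(0.591)
H(0.409) = 0.6765 nats

Note: Binary entropy is maximized at p=0.5 (H=1 bit) and minimized at p=0 or p=1 (H=0).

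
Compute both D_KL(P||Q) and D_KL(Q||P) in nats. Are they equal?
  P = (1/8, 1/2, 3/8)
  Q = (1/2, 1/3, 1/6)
D_KL(P||Q) = 0.3335, D_KL(Q||P) = 0.4228

KL divergence is not symmetric: D_KL(P||Q) ≠ D_KL(Q||P) in general.

D_KL(P||Q) = 0.3335 nats
D_KL(Q||P) = 0.4228 nats

No, they are not equal!

This asymmetry is why KL divergence is not a true distance metric.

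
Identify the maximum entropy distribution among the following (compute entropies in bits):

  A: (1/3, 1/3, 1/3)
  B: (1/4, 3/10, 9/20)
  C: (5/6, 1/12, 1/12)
A

For a discrete distribution over n outcomes, entropy is maximized by the uniform distribution.

Computing entropies:
H(A) = 1.5850 bits
H(B) = 1.5395 bits
H(C) = 0.8167 bits

The uniform distribution (where all probabilities equal 1/3) achieves the maximum entropy of log_2(3) = 1.5850 bits.

Distribution A has the highest entropy.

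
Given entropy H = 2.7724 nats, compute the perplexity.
15.9970

Perplexity is e^H (or exp(H) for natural log).

H = 2.7724 nats
Perplexity = e^2.7724 = 15.9970

Interpretation: The model's uncertainty is equivalent to choosing uniformly among 16.0 options.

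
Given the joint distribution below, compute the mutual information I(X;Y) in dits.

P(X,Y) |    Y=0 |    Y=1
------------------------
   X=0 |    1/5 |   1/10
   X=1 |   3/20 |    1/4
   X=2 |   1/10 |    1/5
0.0181 dits

Mutual information: I(X;Y) = H(X) + H(Y) - H(X,Y)

Marginals:
P(X) = (3/10, 2/5, 3/10), H(X) = 0.4729 dits
P(Y) = (9/20, 11/20), H(Y) = 0.2989 dits

Joint entropy: H(X,Y) = 0.7537 dits

I(X;Y) = 0.4729 + 0.2989 - 0.7537 = 0.0181 dits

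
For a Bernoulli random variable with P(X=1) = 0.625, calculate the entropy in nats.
0.6616 nats

The binary entropy function is:
H(p) = -p log(p) - (1-p) log(1-p)

H(0.625) = -0.625 × log_e(0.625) - 0.375 × log_e(0.375)
H(0.625) = 0.6616 nats

Note: Binary entropy is maximized at p=0.5 (H=1 bit) and minimized at p=0 or p=1 (H=0).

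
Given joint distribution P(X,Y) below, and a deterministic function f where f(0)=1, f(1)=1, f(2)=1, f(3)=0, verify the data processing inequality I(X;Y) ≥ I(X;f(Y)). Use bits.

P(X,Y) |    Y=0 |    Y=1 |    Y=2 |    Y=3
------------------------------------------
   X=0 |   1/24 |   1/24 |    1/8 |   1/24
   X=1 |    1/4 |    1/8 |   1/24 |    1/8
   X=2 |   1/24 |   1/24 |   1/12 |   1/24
I(X;Y) = 0.1608, I(X;f(Y)) = 0.0032, inequality holds: 0.1608 ≥ 0.0032

Data Processing Inequality: For any Markov chain X → Y → Z, we have I(X;Y) ≥ I(X;Z).

Here Z = f(Y) is a deterministic function of Y, forming X → Y → Z.

Original I(X;Y) = 0.1608 bits

After applying f:
P(X,Z) where Z=f(Y):
- P(X,Z=0) = P(X,Y=3)
- P(X,Z=1) = P(X,Y=0) + P(X,Y=1) + P(X,Y=2)

I(X;Z) = I(X;f(Y)) = 0.0032 bits

Verification: 0.1608 ≥ 0.0032 ✓

Information cannot be created by processing; the function f can only lose information about X.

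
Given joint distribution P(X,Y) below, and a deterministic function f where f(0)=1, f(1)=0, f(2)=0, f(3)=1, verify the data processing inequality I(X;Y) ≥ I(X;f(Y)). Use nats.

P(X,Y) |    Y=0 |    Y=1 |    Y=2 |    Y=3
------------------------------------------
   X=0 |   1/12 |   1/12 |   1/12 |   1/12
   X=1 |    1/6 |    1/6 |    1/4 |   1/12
I(X;Y) = 0.0153, I(X;f(Y)) = 0.0071, inequality holds: 0.0153 ≥ 0.0071

Data Processing Inequality: For any Markov chain X → Y → Z, we have I(X;Y) ≥ I(X;Z).

Here Z = f(Y) is a deterministic function of Y, forming X → Y → Z.

Original I(X;Y) = 0.0153 nats

After applying f:
P(X,Z) where Z=f(Y):
- P(X,Z=0) = P(X,Y=1) + P(X,Y=2)
- P(X,Z=1) = P(X,Y=0) + P(X,Y=3)

I(X;Z) = I(X;f(Y)) = 0.0071 nats

Verification: 0.0153 ≥ 0.0071 ✓

Information cannot be created by processing; the function f can only lose information about X.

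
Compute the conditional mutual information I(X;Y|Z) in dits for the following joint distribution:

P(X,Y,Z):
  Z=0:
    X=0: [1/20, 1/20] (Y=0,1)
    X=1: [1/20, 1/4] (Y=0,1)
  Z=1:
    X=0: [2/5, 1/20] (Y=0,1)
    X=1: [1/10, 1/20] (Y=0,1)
0.0166 dits

Conditional mutual information: I(X;Y|Z) = H(X|Z) + H(Y|Z) - H(X,Y|Z)

H(Z) = 0.2923
H(X,Z) = 0.5365 → H(X|Z) = 0.2442
H(Y,Z) = 0.5074 → H(Y|Z) = 0.2151
H(X,Y,Z) = 0.7349 → H(X,Y|Z) = 0.4427

I(X;Y|Z) = 0.2442 + 0.2151 - 0.4427 = 0.0166 dits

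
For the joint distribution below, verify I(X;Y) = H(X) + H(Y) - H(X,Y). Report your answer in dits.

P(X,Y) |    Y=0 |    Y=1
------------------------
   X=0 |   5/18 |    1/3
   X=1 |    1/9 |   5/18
I(X;Y) = 0.0063 dits

Mutual information has multiple equivalent forms:
- I(X;Y) = H(X) - H(X|Y)
- I(X;Y) = H(Y) - H(Y|X)
- I(X;Y) = H(X) + H(Y) - H(X,Y)

Computing all quantities:
H(X) = 0.2902, H(Y) = 0.2902, H(X,Y) = 0.5741
H(X|Y) = 0.2839, H(Y|X) = 0.2839

Verification:
H(X) - H(X|Y) = 0.2902 - 0.2839 = 0.0063
H(Y) - H(Y|X) = 0.2902 - 0.2839 = 0.0063
H(X) + H(Y) - H(X,Y) = 0.2902 + 0.2902 - 0.5741 = 0.0063

All forms give I(X;Y) = 0.0063 dits. ✓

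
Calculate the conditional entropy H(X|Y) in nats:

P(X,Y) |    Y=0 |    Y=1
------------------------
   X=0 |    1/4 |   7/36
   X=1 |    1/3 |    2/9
0.6862 nats

Using the chain rule: H(X|Y) = H(X,Y) - H(Y)

First, compute H(X,Y) = 1.3654 nats

Marginal P(Y) = (7/12, 5/12)
H(Y) = 0.6792 nats

H(X|Y) = H(X,Y) - H(Y) = 1.3654 - 0.6792 = 0.6862 nats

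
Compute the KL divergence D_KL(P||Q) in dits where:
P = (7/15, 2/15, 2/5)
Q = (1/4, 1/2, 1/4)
0.1316 dits

KL divergence: D_KL(P||Q) = Σ p(x) log(p(x)/q(x))

Computing term by term:
  x=0: 7/15 × log_10[(7/15)/(1/4)] = 7/15 × 0.2711 = 0.1265
  x=1: 2/15 × log_10[(2/15)/(1/2)] = 2/15 × -0.5740 = -0.0765
  x=2: 2/5 × log_10[(2/5)/(1/4)] = 2/5 × 0.2041 = 0.0816

D_KL(P||Q) = 0.1316 dits

Note: KL divergence is always non-negative and equals 0 iff P = Q.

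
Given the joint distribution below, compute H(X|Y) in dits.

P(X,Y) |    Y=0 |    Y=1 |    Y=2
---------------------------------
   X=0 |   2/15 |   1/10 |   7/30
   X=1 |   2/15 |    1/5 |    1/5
0.2931 dits

Using the chain rule: H(X|Y) = H(X,Y) - H(Y)

First, compute H(X,Y) = 0.7604 dits

Marginal P(Y) = (4/15, 3/10, 13/30)
H(Y) = 0.4673 dits

H(X|Y) = H(X,Y) - H(Y) = 0.7604 - 0.4673 = 0.2931 dits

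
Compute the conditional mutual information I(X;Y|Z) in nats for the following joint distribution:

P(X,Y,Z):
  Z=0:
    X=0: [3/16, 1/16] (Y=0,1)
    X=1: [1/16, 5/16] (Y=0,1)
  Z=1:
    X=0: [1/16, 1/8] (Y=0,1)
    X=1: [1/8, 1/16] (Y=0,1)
0.1323 nats

Conditional mutual information: I(X;Y|Z) = H(X|Z) + H(Y|Z) - H(X,Y|Z)

H(Z) = 0.6616
H(X,Z) = 1.3421 → H(X|Z) = 0.6806
H(Y,Z) = 1.3421 → H(Y|Z) = 0.6806
H(X,Y,Z) = 1.8904 → H(X,Y|Z) = 1.2288

I(X;Y|Z) = 0.6806 + 0.6806 - 1.2288 = 0.1323 nats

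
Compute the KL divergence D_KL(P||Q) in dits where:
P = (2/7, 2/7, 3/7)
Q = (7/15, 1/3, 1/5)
0.0618 dits

KL divergence: D_KL(P||Q) = Σ p(x) log(p(x)/q(x))

Computing term by term:
  x=0: 2/7 × log_10[(2/7)/(7/15)] = 2/7 × -0.2131 = -0.0609
  x=1: 2/7 × log_10[(2/7)/(1/3)] = 2/7 × -0.0669 = -0.0191
  x=2: 3/7 × log_10[(3/7)/(1/5)] = 3/7 × 0.3310 = 0.1419

D_KL(P||Q) = 0.0618 dits

Note: KL divergence is always non-negative and equals 0 iff P = Q.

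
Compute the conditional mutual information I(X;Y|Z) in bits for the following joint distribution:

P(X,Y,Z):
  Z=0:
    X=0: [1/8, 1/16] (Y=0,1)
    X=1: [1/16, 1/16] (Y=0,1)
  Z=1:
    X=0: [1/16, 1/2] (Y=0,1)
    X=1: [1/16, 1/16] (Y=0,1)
0.0684 bits

Conditional mutual information: I(X;Y|Z) = H(X|Z) + H(Y|Z) - H(X,Y|Z)

H(Z) = 0.8960
H(X,Z) = 1.6697 → H(X|Z) = 0.7737
H(Y,Z) = 1.6697 → H(Y|Z) = 0.7737
H(X,Y,Z) = 2.3750 → H(X,Y|Z) = 1.4790

I(X;Y|Z) = 0.7737 + 0.7737 - 1.4790 = 0.0684 bits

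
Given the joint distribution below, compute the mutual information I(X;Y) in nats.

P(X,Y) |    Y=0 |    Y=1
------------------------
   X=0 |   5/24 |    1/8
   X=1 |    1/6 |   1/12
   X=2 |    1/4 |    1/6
0.0015 nats

Mutual information: I(X;Y) = H(X) + H(Y) - H(X,Y)

Marginals:
P(X) = (1/3, 1/4, 5/12), H(X) = 1.0776 nats
P(Y) = (5/8, 3/8), H(Y) = 0.6616 nats

Joint entropy: H(X,Y) = 1.7376 nats

I(X;Y) = 1.0776 + 0.6616 - 1.7376 = 0.0015 nats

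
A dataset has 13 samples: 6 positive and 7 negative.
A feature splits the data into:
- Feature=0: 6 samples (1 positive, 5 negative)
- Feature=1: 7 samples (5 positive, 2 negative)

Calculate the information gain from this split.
0.2310 bits

Information Gain = H(Y) - H(Y|Feature)

Before split:
P(positive) = 6/13 = 0.4615
H(Y) = 0.9957 bits

After split:
Feature=0: H = 0.6500 bits (weight = 6/13)
Feature=1: H = 0.8631 bits (weight = 7/13)
H(Y|Feature) = (6/13)×0.6500 + (7/13)×0.8631 = 0.7648 bits

Information Gain = 0.9957 - 0.7648 = 0.2310 bits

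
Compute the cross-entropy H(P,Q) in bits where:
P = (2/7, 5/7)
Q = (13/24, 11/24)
1.0567 bits

Cross-entropy: H(P,Q) = -Σ p(x) log q(x)

Alternatively: H(P,Q) = H(P) + D_KL(P||Q)
H(P) = 0.8631 bits
D_KL(P||Q) = 0.1936 bits

H(P,Q) = 0.8631 + 0.1936 = 1.0567 bits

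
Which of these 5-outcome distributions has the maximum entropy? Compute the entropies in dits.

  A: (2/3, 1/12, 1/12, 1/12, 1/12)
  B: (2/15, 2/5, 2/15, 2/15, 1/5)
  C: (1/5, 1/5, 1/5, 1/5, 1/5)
C

For a discrete distribution over n outcomes, entropy is maximized by the uniform distribution.

Computing entropies:
H(A) = 0.4771 dits
H(B) = 0.6490 dits
H(C) = 0.6990 dits

The uniform distribution (where all probabilities equal 1/5) achieves the maximum entropy of log_10(5) = 0.6990 dits.

Distribution C has the highest entropy.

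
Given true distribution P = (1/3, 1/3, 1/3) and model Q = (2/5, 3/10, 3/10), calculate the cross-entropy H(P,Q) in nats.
1.1081 nats

Cross-entropy: H(P,Q) = -Σ p(x) log q(x)

Alternatively: H(P,Q) = H(P) + D_KL(P||Q)
H(P) = 1.0986 nats
D_KL(P||Q) = 0.0095 nats

H(P,Q) = 1.0986 + 0.0095 = 1.1081 nats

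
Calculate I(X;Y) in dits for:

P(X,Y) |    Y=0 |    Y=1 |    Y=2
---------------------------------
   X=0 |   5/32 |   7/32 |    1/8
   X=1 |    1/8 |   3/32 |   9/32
0.0253 dits

Mutual information: I(X;Y) = H(X) + H(Y) - H(X,Y)

Marginals:
P(X) = (1/2, 1/2), H(X) = 0.3010 dits
P(Y) = (9/32, 5/16, 13/32), H(Y) = 0.4717 dits

Joint entropy: H(X,Y) = 0.7474 dits

I(X;Y) = 0.3010 + 0.4717 - 0.7474 = 0.0253 dits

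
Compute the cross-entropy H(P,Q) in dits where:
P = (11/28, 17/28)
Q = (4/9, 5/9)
0.2933 dits

Cross-entropy: H(P,Q) = -Σ p(x) log q(x)

Alternatively: H(P,Q) = H(P) + D_KL(P||Q)
H(P) = 0.2910 dits
D_KL(P||Q) = 0.0024 dits

H(P,Q) = 0.2910 + 0.0024 = 0.2933 dits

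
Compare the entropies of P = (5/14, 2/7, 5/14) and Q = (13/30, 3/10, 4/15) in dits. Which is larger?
P

Computing entropies in dits:
H(P) = 0.4748
H(Q) = 0.4673

Distribution P has higher entropy.

Intuition: The distribution closer to uniform (more spread out) has higher entropy.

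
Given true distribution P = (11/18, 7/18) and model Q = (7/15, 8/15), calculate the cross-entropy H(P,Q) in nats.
0.7102 nats

Cross-entropy: H(P,Q) = -Σ p(x) log q(x)

Alternatively: H(P,Q) = H(P) + D_KL(P||Q)
H(P) = 0.6682 nats
D_KL(P||Q) = 0.0420 nats

H(P,Q) = 0.6682 + 0.0420 = 0.7102 nats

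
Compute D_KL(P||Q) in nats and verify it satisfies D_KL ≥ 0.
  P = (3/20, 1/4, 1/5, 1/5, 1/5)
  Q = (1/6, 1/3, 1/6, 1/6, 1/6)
0.0217 nats

KL divergence satisfies the Gibbs inequality: D_KL(P||Q) ≥ 0 for all distributions P, Q.

D_KL(P||Q) = Σ p(x) log(p(x)/q(x))
Term by term:
  x=0: 3/20 × log_e[(3/20)/(1/6)] = -0.0158
  x=1: 1/4 × log_e[(1/4)/(1/3)] = -0.0719
  x=2: 1/5 × log_e[(1/5)/(1/6)] = 0.0365
  x=3: 1/5 × log_e[(1/5)/(1/6)] = 0.0365
  x=4: 1/5 × log_e[(1/5)/(1/6)] = 0.0365
D_KL(P||Q) = 0.0217 nats

D_KL(P||Q) = 0.0217 ≥ 0 ✓

This non-negativity is a fundamental property: relative entropy cannot be negative because it measures how different Q is from P.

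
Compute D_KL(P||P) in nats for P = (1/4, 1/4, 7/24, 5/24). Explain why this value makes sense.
0.0000 nats

KL divergence satisfies the Gibbs inequality: D_KL(P||Q) ≥ 0 for all distributions P, Q.

D_KL(P||Q) = Σ p(x) log(p(x)/q(x))
Each term is p(x) × log_e(p(x)/p(x)) = p(x) × log_e(1) = 0, so the sum is 0.
D_KL(P||Q) = 0.0000 nats

When P = Q, the KL divergence is exactly 0, as there is no 'divergence' between identical distributions.

This non-negativity is a fundamental property: relative entropy cannot be negative because it measures how different Q is from P.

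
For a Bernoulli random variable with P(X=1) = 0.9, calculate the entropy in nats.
0.3251 nats

The binary entropy function is:
H(p) = -p log(p) - (1-p) log(1-p)

H(0.9) = -0.9 × log_e(0.9) - 0.1 × log_e(0.1)
H(0.9) = 0.3251 nats

Note: Binary entropy is maximized at p=0.5 (H=1 bit) and minimized at p=0 or p=1 (H=0).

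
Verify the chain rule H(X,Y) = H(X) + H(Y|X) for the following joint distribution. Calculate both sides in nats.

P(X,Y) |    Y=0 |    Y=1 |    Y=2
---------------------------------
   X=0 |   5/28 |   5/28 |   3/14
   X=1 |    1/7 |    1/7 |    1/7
H(X,Y) = 1.7793, H(X) = 0.6829, H(Y|X) = 1.0964 (all in nats)

Chain rule: H(X,Y) = H(X) + H(Y|X)

Left side — joint entropy directly:
H(X,Y) = -Σ p(x,y) log p(x,y) = 1.7793 nats

Right side — compute H(Y|X) from the conditional distributions:
P(X) = (4/7, 3/7), so H(X) = 0.6829 nats
H(Y|X) = Σ_x P(X=x) · H(Y|X=x):
  P(Y|X=0) = (5/16, 5/16, 3/8), H(Y|X=0) = 1.0948, weight P(X=0) = 4/7
  P(Y|X=1) = (1/3, 1/3, 1/3), H(Y|X=1) = 1.0986, weight P(X=1) = 3/7
H(Y|X) = 1.0964 nats

H(X) + H(Y|X) = 0.6829 + 1.0964 = 1.7793 nats

Both sides equal 1.7793 nats. ✓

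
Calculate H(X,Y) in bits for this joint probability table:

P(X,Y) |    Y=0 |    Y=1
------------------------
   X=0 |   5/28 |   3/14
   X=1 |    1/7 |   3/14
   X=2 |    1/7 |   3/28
2.5436 bits

Joint entropy is H(X,Y) = -Σ_{x,y} p(x,y) log p(x,y).

Summing over all non-zero entries:
H(X,Y) = -[5/28·log_2(5/28) + 3/14·log_2(3/14) + 1/7·log_2(1/7) + 3/14·log_2(3/14) + 1/7·log_2(1/7) + 3/28·log_2(3/28)]
H(X,Y) = 2.5436 bits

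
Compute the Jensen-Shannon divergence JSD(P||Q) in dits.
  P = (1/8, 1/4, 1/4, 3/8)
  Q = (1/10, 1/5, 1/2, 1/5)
0.0160 dits

Jensen-Shannon divergence is:
JSD(P||Q) = 0.5 × D_KL(P||M) + 0.5 × D_KL(Q||M)
where M = 0.5 × (P + Q) is the mixture distribution.

M = 0.5 × (1/8, 1/4, 1/4, 3/8) + 0.5 × (1/10, 1/5, 1/2, 1/5) = (0.1125, 9/40, 3/8, 0.2875)

D_KL(P||M) = 0.0164 dits
D_KL(Q||M) = 0.0156 dits

JSD(P||Q) = 0.5 × 0.0164 + 0.5 × 0.0156 = 0.0160 dits

Unlike KL divergence, JSD is symmetric and bounded: 0 ≤ JSD ≤ log(2).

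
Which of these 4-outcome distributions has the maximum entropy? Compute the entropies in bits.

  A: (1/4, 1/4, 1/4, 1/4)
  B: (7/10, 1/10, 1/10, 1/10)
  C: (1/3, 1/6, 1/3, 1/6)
A

For a discrete distribution over n outcomes, entropy is maximized by the uniform distribution.

Computing entropies:
H(A) = 2.0000 bits
H(B) = 1.3568 bits
H(C) = 1.9183 bits

The uniform distribution (where all probabilities equal 1/4) achieves the maximum entropy of log_2(4) = 2.0000 bits.

Distribution A has the highest entropy.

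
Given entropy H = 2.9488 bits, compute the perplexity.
7.7211

Perplexity is 2^H (or exp(H) for natural log).

H = 2.9488 bits
Perplexity = 2^2.9488 = 7.7211

Interpretation: The model's uncertainty is equivalent to choosing uniformly among 7.7 options.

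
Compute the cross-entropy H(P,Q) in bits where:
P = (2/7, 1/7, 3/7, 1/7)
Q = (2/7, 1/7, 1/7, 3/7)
2.2952 bits

Cross-entropy: H(P,Q) = -Σ p(x) log q(x)

Alternatively: H(P,Q) = H(P) + D_KL(P||Q)
H(P) = 1.8424 bits
D_KL(P||Q) = 0.4528 bits

H(P,Q) = 1.8424 + 0.4528 = 2.2952 bits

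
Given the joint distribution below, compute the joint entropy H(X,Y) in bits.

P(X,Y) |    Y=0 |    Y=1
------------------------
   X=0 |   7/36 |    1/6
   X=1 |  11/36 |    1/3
1.9412 bits

Joint entropy is H(X,Y) = -Σ_{x,y} p(x,y) log p(x,y).

Summing over all non-zero entries:
H(X,Y) = -[7/36·log_2(7/36) + 1/6·log_2(1/6) + 11/36·log_2(11/36) + 1/3·log_2(1/3)]
H(X,Y) = 1.9412 bits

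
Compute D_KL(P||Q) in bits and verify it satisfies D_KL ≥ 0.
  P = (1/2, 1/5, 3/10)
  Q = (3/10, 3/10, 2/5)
0.1270 bits

KL divergence satisfies the Gibbs inequality: D_KL(P||Q) ≥ 0 for all distributions P, Q.

D_KL(P||Q) = Σ p(x) log(p(x)/q(x))
Term by term:
  x=0: 1/2 × log_2[(1/2)/(3/10)] = 0.3685
  x=1: 1/5 × log_2[(1/5)/(3/10)] = -0.1170
  x=2: 3/10 × log_2[(3/10)/(2/5)] = -0.1245
D_KL(P||Q) = 0.1270 bits

D_KL(P||Q) = 0.1270 ≥ 0 ✓

This non-negativity is a fundamental property: relative entropy cannot be negative because it measures how different Q is from P.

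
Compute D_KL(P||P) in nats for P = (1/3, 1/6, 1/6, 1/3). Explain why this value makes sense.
0.0000 nats

KL divergence satisfies the Gibbs inequality: D_KL(P||Q) ≥ 0 for all distributions P, Q.

D_KL(P||Q) = Σ p(x) log(p(x)/q(x))
Each term is p(x) × log_e(p(x)/p(x)) = p(x) × log_e(1) = 0, so the sum is 0.
D_KL(P||Q) = 0.0000 nats

When P = Q, the KL divergence is exactly 0, as there is no 'divergence' between identical distributions.

This non-negativity is a fundamental property: relative entropy cannot be negative because it measures how different Q is from P.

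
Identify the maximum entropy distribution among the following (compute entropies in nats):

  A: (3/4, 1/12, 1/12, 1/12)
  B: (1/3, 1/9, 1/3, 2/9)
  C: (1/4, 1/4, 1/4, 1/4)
C

For a discrete distribution over n outcomes, entropy is maximized by the uniform distribution.

Computing entropies:
H(A) = 0.8370 nats
H(B) = 1.3108 nats
H(C) = 1.3863 nats

The uniform distribution (where all probabilities equal 1/4) achieves the maximum entropy of log_e(4) = 1.3863 nats.

Distribution C has the highest entropy.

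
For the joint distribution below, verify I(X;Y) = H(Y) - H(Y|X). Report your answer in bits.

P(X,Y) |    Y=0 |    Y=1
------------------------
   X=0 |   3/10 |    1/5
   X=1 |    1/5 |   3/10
I(X;Y) = 0.0290 bits

Mutual information has multiple equivalent forms:
- I(X;Y) = H(X) - H(X|Y)
- I(X;Y) = H(Y) - H(Y|X)
- I(X;Y) = H(X) + H(Y) - H(X,Y)

Computing all quantities:
H(X) = 1.0000, H(Y) = 1.0000, H(X,Y) = 1.9710
H(X|Y) = 0.9710, H(Y|X) = 0.9710

Verification:
H(X) - H(X|Y) = 1.0000 - 0.9710 = 0.0290
H(Y) - H(Y|X) = 1.0000 - 0.9710 = 0.0290
H(X) + H(Y) - H(X,Y) = 1.0000 + 1.0000 - 1.9710 = 0.0290

All forms give I(X;Y) = 0.0290 bits. ✓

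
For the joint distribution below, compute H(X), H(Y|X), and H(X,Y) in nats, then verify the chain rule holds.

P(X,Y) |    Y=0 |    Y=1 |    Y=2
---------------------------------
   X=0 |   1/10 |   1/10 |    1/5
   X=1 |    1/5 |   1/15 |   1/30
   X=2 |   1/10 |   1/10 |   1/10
H(X,Y) = 2.0890, H(X) = 1.0889, H(Y|X) = 1.0001 (all in nats)

Chain rule: H(X,Y) = H(X) + H(Y|X)

Left side — joint entropy directly:
H(X,Y) = -Σ p(x,y) log p(x,y) = 2.0890 nats

Right side — compute H(Y|X) from the conditional distributions:
P(X) = (2/5, 3/10, 3/10), so H(X) = 1.0889 nats
H(Y|X) = Σ_x P(X=x) · H(Y|X=x):
  P(Y|X=0) = (1/4, 1/4, 1/2), H(Y|X=0) = 1.0397, weight P(X=0) = 2/5
  P(Y|X=1) = (2/3, 2/9, 1/9), H(Y|X=1) = 0.8487, weight P(X=1) = 3/10
  P(Y|X=2) = (1/3, 1/3, 1/3), H(Y|X=2) = 1.0986, weight P(X=2) = 3/10
H(Y|X) = 1.0001 nats

H(X) + H(Y|X) = 1.0889 + 1.0001 = 2.0890 nats

Both sides equal 2.0890 nats. ✓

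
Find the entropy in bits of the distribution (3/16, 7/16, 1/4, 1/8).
1.8496 bits

Shannon entropy is H(X) = -Σ p(x) log p(x).

For P = (3/16, 7/16, 1/4, 1/8):
H = -3/16 × log_2(3/16) -7/16 × log_2(7/16) -1/4 × log_2(1/4) -1/8 × log_2(1/8)
H = 1.8496 bits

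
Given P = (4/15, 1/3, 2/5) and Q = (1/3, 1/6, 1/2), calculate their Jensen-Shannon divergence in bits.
0.0271 bits

Jensen-Shannon divergence is:
JSD(P||Q) = 0.5 × D_KL(P||M) + 0.5 × D_KL(Q||M)
where M = 0.5 × (P + Q) is the mixture distribution.

M = 0.5 × (4/15, 1/3, 2/5) + 0.5 × (1/3, 1/6, 1/2) = (3/10, 1/4, 9/20)

D_KL(P||M) = 0.0251 bits
D_KL(Q||M) = 0.0292 bits

JSD(P||Q) = 0.5 × 0.0251 + 0.5 × 0.0292 = 0.0271 bits

Unlike KL divergence, JSD is symmetric and bounded: 0 ≤ JSD ≤ log(2).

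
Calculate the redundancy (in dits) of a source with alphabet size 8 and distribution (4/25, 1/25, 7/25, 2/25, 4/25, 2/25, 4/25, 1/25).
0.0789 dits

Redundancy measures how far a source is from maximum entropy:
R = H_max - H(X)

Maximum entropy for 8 symbols: H_max = log_10(8) = 0.9031 dits
Actual entropy: H(X) = 0.8242 dits
Redundancy: R = 0.9031 - 0.8242 = 0.0789 dits

This redundancy represents potential for compression: the source could be compressed by 0.0789 dits per symbol.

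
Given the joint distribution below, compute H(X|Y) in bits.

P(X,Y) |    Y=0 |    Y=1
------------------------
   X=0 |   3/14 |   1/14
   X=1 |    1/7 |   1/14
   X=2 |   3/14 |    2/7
1.4286 bits

Using the chain rule: H(X|Y) = H(X,Y) - H(Y)

First, compute H(X,Y) = 2.4138 bits

Marginal P(Y) = (4/7, 3/7)
H(Y) = 0.9852 bits

H(X|Y) = H(X,Y) - H(Y) = 2.4138 - 0.9852 = 1.4286 bits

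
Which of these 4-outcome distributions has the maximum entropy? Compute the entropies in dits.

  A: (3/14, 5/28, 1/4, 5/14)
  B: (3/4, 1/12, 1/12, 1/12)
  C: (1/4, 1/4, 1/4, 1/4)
C

For a discrete distribution over n outcomes, entropy is maximized by the uniform distribution.

Computing entropies:
H(A) = 0.5872 dits
H(B) = 0.3635 dits
H(C) = 0.6021 dits

The uniform distribution (where all probabilities equal 1/4) achieves the maximum entropy of log_10(4) = 0.6021 dits.

Distribution C has the highest entropy.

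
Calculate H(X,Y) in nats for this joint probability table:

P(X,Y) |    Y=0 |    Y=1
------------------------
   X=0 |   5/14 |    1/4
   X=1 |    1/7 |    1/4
1.3389 nats

Joint entropy is H(X,Y) = -Σ_{x,y} p(x,y) log p(x,y).

Summing over all non-zero entries:
H(X,Y) = -[5/14·log_e(5/14) + 1/4·log_e(1/4) + 1/7·log_e(1/7) + 1/4·log_e(1/4)]
H(X,Y) = 1.3389 nats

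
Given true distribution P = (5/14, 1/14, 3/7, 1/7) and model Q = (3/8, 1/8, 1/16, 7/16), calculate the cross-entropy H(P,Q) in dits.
0.7840 dits

Cross-entropy: H(P,Q) = -Σ p(x) log q(x)

Alternatively: H(P,Q) = H(P) + D_KL(P||Q)
H(P) = 0.5200 dits
D_KL(P||Q) = 0.2640 dits

H(P,Q) = 0.5200 + 0.2640 = 0.7840 dits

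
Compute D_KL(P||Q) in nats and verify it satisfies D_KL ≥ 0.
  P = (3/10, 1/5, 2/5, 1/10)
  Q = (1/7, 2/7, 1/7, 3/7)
0.4176 nats

KL divergence satisfies the Gibbs inequality: D_KL(P||Q) ≥ 0 for all distributions P, Q.

D_KL(P||Q) = Σ p(x) log(p(x)/q(x))
Term by term:
  x=0: 3/10 × log_e[(3/10)/(1/7)] = 0.2226
  x=1: 1/5 × log_e[(1/5)/(2/7)] = -0.0713
  x=2: 2/5 × log_e[(2/5)/(1/7)] = 0.4118
  x=3: 1/10 × log_e[(1/10)/(3/7)] = -0.1455
D_KL(P||Q) = 0.4176 nats

D_KL(P||Q) = 0.4176 ≥ 0 ✓

This non-negativity is a fundamental property: relative entropy cannot be negative because it measures how different Q is from P.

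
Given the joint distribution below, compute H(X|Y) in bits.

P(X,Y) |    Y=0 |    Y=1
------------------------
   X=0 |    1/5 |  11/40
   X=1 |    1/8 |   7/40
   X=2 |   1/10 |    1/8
1.5151 bits

Using the chain rule: H(X|Y) = H(X,Y) - H(Y)

First, compute H(X,Y) = 2.4988 bits

Marginal P(Y) = (17/40, 23/40)
H(Y) = 0.9837 bits

H(X|Y) = H(X,Y) - H(Y) = 2.4988 - 0.9837 = 1.5151 bits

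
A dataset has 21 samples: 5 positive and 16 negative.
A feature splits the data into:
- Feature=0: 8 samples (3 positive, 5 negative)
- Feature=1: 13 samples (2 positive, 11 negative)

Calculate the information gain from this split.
0.0448 bits

Information Gain = H(Y) - H(Y|Feature)

Before split:
P(positive) = 5/21 = 0.2381
H(Y) = 0.7919 bits

After split:
Feature=0: H = 0.9544 bits (weight = 8/21)
Feature=1: H = 0.6194 bits (weight = 13/21)
H(Y|Feature) = (8/21)×0.9544 + (13/21)×0.6194 = 0.7470 bits

Information Gain = 0.7919 - 0.7470 = 0.0448 bits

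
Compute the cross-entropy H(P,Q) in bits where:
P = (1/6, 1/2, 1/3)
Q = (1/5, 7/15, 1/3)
1.4651 bits

Cross-entropy: H(P,Q) = -Σ p(x) log q(x)

Alternatively: H(P,Q) = H(P) + D_KL(P||Q)
H(P) = 1.4591 bits
D_KL(P||Q) = 0.0059 bits

H(P,Q) = 1.4591 + 0.0059 = 1.4651 bits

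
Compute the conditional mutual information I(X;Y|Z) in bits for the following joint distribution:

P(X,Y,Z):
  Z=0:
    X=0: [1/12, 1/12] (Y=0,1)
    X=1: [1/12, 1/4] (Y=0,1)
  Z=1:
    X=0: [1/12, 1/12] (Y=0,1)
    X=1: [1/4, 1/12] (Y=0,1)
0.0441 bits

Conditional mutual information: I(X;Y|Z) = H(X|Z) + H(Y|Z) - H(X,Y|Z)

H(Z) = 1.0000
H(X,Z) = 1.9183 → H(X|Z) = 0.9183
H(Y,Z) = 1.9183 → H(Y|Z) = 0.9183
H(X,Y,Z) = 2.7925 → H(X,Y|Z) = 1.7925

I(X;Y|Z) = 0.9183 + 0.9183 - 1.7925 = 0.0441 bits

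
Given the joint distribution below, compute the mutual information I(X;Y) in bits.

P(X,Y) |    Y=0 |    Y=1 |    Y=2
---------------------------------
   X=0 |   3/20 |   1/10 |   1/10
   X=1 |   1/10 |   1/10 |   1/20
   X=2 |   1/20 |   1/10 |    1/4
0.1261 bits

Mutual information: I(X;Y) = H(X) + H(Y) - H(X,Y)

Marginals:
P(X) = (7/20, 1/4, 2/5), H(X) = 1.5589 bits
P(Y) = (3/10, 3/10, 2/5), H(Y) = 1.5710 bits

Joint entropy: H(X,Y) = 3.0037 bits

I(X;Y) = 1.5589 + 1.5710 - 3.0037 = 0.1261 bits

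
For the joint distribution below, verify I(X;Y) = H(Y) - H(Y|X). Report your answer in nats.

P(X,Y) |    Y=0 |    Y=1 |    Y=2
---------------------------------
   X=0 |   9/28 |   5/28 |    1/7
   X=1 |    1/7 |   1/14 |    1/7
I(X;Y) = 0.0176 nats

Mutual information has multiple equivalent forms:
- I(X;Y) = H(X) - H(X|Y)
- I(X;Y) = H(Y) - H(Y|X)
- I(X;Y) = H(X) + H(Y) - H(X,Y)

Computing all quantities:
H(X) = 0.6518, H(Y) = 1.0607, H(X,Y) = 1.6949
H(X|Y) = 0.6342, H(Y|X) = 1.0432

Verification:
H(X) - H(X|Y) = 0.6518 - 0.6342 = 0.0176
H(Y) - H(Y|X) = 1.0607 - 1.0432 = 0.0176
H(X) + H(Y) - H(X,Y) = 0.6518 + 1.0607 - 1.6949 = 0.0176

All forms give I(X;Y) = 0.0176 nats. ✓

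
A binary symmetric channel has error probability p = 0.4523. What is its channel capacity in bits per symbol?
0.0066 bits

For a binary symmetric channel (BSC) with error probability p:
Capacity C = 1 - H(p) bits per symbol

where H(p) = -p log₂(p) - (1-p) log₂(1-p) is the binary entropy function.

H(0.4523) = 0.9934 bits
C = 1 - 0.9934 = 0.0066 bits per symbol

This means we can reliably transmit up to 0.0066 bits of information per channel use.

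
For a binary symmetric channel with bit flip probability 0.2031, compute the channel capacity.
0.2719 bits

For a binary symmetric channel (BSC) with error probability p:
Capacity C = 1 - H(p) bits per symbol

where H(p) = -p log₂(p) - (1-p) log₂(1-p) is the binary entropy function.

H(0.2031) = 0.7281 bits
C = 1 - 0.7281 = 0.2719 bits per symbol

This means we can reliably transmit up to 0.2719 bits of information per channel use.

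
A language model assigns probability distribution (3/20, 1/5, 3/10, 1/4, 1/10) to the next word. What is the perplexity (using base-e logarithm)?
4.6855

Perplexity is e^H (or exp(H) for natural log).

First, H = -Σ p log p = 1.5445 nats
Perplexity = e^1.5445 = 4.6855

Interpretation: The model's uncertainty is equivalent to choosing uniformly among 4.7 options.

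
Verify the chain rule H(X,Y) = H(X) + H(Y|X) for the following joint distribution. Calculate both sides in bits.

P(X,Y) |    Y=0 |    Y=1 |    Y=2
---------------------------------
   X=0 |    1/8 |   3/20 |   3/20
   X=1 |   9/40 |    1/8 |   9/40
H(X,Y) = 2.5395, H(X) = 0.9837, H(Y|X) = 1.5558 (all in bits)

Chain rule: H(X,Y) = H(X) + H(Y|X)

Left side — joint entropy directly:
H(X,Y) = -Σ p(x,y) log p(x,y) = 2.5395 bits

Right side — compute H(Y|X) from the conditional distributions:
P(X) = (17/40, 23/40), so H(X) = 0.9837 bits
H(Y|X) = Σ_x P(X=x) · H(Y|X=x):
  P(Y|X=0) = (5/17, 6/17, 6/17), H(Y|X=0) = 1.5799, weight P(X=0) = 17/40
  P(Y|X=1) = (9/23, 5/23, 9/23), H(Y|X=1) = 1.5380, weight P(X=1) = 23/40
H(Y|X) = 1.5558 bits

H(X) + H(Y|X) = 0.9837 + 1.5558 = 2.5395 bits

Both sides equal 2.5395 bits. ✓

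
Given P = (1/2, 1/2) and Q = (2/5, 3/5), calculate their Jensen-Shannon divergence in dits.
0.0022 dits

Jensen-Shannon divergence is:
JSD(P||Q) = 0.5 × D_KL(P||M) + 0.5 × D_KL(Q||M)
where M = 0.5 × (P + Q) is the mixture distribution.

M = 0.5 × (1/2, 1/2) + 0.5 × (2/5, 3/5) = (9/20, 11/20)

D_KL(P||M) = 0.0022 dits
D_KL(Q||M) = 0.0022 dits

JSD(P||Q) = 0.5 × 0.0022 + 0.5 × 0.0022 = 0.0022 dits

Unlike KL divergence, JSD is symmetric and bounded: 0 ≤ JSD ≤ log(2).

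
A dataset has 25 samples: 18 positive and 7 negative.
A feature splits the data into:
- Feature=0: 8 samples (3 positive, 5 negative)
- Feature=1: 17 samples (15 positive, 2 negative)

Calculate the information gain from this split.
0.1947 bits

Information Gain = H(Y) - H(Y|Feature)

Before split:
P(positive) = 18/25 = 0.7200
H(Y) = 0.8555 bits

After split:
Feature=0: H = 0.9544 bits (weight = 8/25)
Feature=1: H = 0.5226 bits (weight = 17/25)
H(Y|Feature) = (8/25)×0.9544 + (17/25)×0.5226 = 0.6608 bits

Information Gain = 0.8555 - 0.6608 = 0.1947 bits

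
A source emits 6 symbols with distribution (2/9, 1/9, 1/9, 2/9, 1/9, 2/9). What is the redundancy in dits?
0.0246 dits

Redundancy measures how far a source is from maximum entropy:
R = H_max - H(X)

Maximum entropy for 6 symbols: H_max = log_10(6) = 0.7782 dits
Actual entropy: H(X) = 0.7536 dits
Redundancy: R = 0.7782 - 0.7536 = 0.0246 dits

This redundancy represents potential for compression: the source could be compressed by 0.0246 dits per symbol.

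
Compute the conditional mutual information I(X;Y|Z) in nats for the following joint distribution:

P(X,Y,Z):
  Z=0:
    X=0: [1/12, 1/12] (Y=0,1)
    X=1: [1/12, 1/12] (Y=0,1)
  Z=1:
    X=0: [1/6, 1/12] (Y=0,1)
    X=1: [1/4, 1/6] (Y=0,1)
0.0015 nats

Conditional mutual information: I(X;Y|Z) = H(X|Z) + H(Y|Z) - H(X,Y|Z)

H(Z) = 0.6365
H(X,Z) = 1.3086 → H(X|Z) = 0.6721
H(Y,Z) = 1.3086 → H(Y|Z) = 0.6721
H(X,Y,Z) = 1.9792 → H(X,Y|Z) = 1.3427

I(X;Y|Z) = 0.6721 + 0.6721 - 1.3427 = 0.0015 nats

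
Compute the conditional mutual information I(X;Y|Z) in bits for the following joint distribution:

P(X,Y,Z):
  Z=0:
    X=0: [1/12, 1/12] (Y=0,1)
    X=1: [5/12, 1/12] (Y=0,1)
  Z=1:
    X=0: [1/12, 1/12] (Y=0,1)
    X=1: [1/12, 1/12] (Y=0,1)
0.0492 bits

Conditional mutual information: I(X;Y|Z) = H(X|Z) + H(Y|Z) - H(X,Y|Z)

H(Z) = 0.9183
H(X,Z) = 1.7925 → H(X|Z) = 0.8742
H(Y,Z) = 1.7925 → H(Y|Z) = 0.8742
H(X,Y,Z) = 2.6175 → H(X,Y|Z) = 1.6992

I(X;Y|Z) = 0.8742 + 0.8742 - 1.6992 = 0.0492 bits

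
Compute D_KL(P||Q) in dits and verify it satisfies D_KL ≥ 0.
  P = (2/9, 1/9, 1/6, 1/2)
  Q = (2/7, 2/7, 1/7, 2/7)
0.0628 dits

KL divergence satisfies the Gibbs inequality: D_KL(P||Q) ≥ 0 for all distributions P, Q.

D_KL(P||Q) = Σ p(x) log(p(x)/q(x))
Term by term:
  x=0: 2/9 × log_10[(2/9)/(2/7)] = -0.0243
  x=1: 1/9 × log_10[(1/9)/(2/7)] = -0.0456
  x=2: 1/6 × log_10[(1/6)/(1/7)] = 0.0112
  x=3: 1/2 × log_10[(1/2)/(2/7)] = 0.1215
D_KL(P||Q) = 0.0628 dits

D_KL(P||Q) = 0.0628 ≥ 0 ✓

This non-negativity is a fundamental property: relative entropy cannot be negative because it measures how different Q is from P.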